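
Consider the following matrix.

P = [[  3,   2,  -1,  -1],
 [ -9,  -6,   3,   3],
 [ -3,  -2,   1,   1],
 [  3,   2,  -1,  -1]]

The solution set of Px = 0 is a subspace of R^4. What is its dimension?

3

Row reduce to echelon form.
R2 ← R2 + (3)·R1: [0, 0, 0, 0]
R3 ← R3 + R1: [0, 0, 0, 0]
R4 ← R4 − R1: [0, 0, 0, 0]
1 nonzero row, so rank(P) = 1.
P has 4 columns; by rank–nullity, nullity = 4 − 1 = 3.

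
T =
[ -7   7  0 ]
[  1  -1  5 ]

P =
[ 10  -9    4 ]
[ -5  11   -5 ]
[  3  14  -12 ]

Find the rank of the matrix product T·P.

First compute TP:
[[-105, 140, -63],
 [ 30,  50, -51]]
Now row reduce the product.
R2 ← R2 + (2/7)·R1: [0, 90, -69]
2 nonzero rows, so rank(TP) = 2.

2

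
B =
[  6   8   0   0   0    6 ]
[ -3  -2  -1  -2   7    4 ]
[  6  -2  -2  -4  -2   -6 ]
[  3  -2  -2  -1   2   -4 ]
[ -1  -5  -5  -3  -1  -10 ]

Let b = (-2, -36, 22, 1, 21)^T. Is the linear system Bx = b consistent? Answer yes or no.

Row reduce the augmented matrix [B | b].
R2 ← R2 + (1/2)·R1: [0, 2, -1, -2, 7, 7, -37]
R3 ← R3 − R1: [0, -10, -2, -4, -2, -12, 24]
R4 ← R4 − (1/2)·R1: [0, -6, -2, -1, 2, -7, 2]
R5 ← R5 + (1/6)·R1: [0, -11/3, -5, -3, -1, -9, 62/3]
R3 ← R3 + (5)·R2: [0, 0, -7, -14, 33, 23, -161]
R4 ← R4 + (3)·R2: [0, 0, -5, -7, 23, 14, -109]
R5 ← R5 + (11/6)·R2: [0, 0, -41/6, -20/3, 71/6, 23/6, -283/6]
R4 ← R4 − (5/7)·R3: [0, 0, 0, 3, -4/7, -17/7, 6]
R5 ← R5 − (41/42)·R3: [0, 0, 0, 7, -428/21, -391/21, 110]
R5 ← R5 − (7/3)·R4: [0, 0, 0, 0, -400/21, -272/21, 96]
The echelon form has 5 nonzero rows, and every pivot lies in the first 6 columns, so rank(B) = rank([B|b]) = 5.
The system is consistent.

yes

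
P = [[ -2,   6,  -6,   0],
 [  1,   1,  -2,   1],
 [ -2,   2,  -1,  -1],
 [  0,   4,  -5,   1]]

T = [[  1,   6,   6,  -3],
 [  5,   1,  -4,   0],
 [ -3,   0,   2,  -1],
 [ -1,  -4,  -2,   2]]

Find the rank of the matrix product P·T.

First compute PT:
[[ 46,  -6, -48,  12],
 [ 11,   3,  -4,   1],
 [ 12,  -6, -20,   5],
 [ 34,   0, -28,   7]]
Now row reduce the product.
R2 ← R2 − (11/46)·R1: [0, 102/23, 172/23, -43/23]
R3 ← R3 − (6/23)·R1: [0, -102/23, -172/23, 43/23]
R4 ← R4 − (17/23)·R1: [0, 102/23, 172/23, -43/23]
R3 ← R3 + R2: [0, 0, 0, 0]
R4 ← R4 − R2: [0, 0, 0, 0]
2 nonzero rows, so rank(PT) = 2.

2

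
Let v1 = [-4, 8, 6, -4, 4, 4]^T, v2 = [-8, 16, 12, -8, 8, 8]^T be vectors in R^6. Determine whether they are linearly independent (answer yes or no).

Form the matrix with these vectors as rows and row reduce.
R2 ← R2 − (2)·R1: [0, 0, 0, 0, 0, 0]
1 nonzero row, so the 2 vectors span a space of dimension 1.
Since 1 < 2, the vectors are linearly dependent.

no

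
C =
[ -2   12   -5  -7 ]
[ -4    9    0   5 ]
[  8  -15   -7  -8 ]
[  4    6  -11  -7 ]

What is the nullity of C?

0

Row reduce to echelon form.
R2 ← R2 − (2)·R1: [0, -15, 10, 19]
R3 ← R3 + (4)·R1: [0, 33, -27, -36]
R4 ← R4 + (2)·R1: [0, 30, -21, -21]
R3 ← R3 + (11/5)·R2: [0, 0, -5, 29/5]
R4 ← R4 + (2)·R2: [0, 0, -1, 17]
R4 ← R4 − (1/5)·R3: [0, 0, 0, 396/25]
4 nonzero rows, so rank(C) = 4.
C has 4 columns; by rank–nullity, nullity = 4 − 4 = 0.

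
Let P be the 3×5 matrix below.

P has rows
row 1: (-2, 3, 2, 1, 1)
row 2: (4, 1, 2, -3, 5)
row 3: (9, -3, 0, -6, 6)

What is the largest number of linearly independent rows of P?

Row reduce to echelon form.
R2 ← R2 + (2)·R1: [0, 7, 6, -1, 7]
R3 ← R3 + (9/2)·R1: [0, 21/2, 9, -3/2, 21/2]
R3 ← R3 − (3/2)·R2: [0, 0, 0, 0, 0]
Echelon form has 2 nonzero rows, so rank(P) = 2.
The rank gives the maximum number of linearly independent rows: 2.

2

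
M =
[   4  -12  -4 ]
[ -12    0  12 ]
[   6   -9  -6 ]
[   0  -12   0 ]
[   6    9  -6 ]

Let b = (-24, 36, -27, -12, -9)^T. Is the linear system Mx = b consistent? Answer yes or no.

yes

Row reduce the augmented matrix [M | b].
R2 ← R2 + (3)·R1: [0, -36, 0, -36]
R3 ← R3 − (3/2)·R1: [0, 9, 0, 9]
R5 ← R5 − (3/2)·R1: [0, 27, 0, 27]
R3 ← R3 + (1/4)·R2: [0, 0, 0, 0]
R4 ← R4 − (1/3)·R2: [0, 0, 0, 0]
R5 ← R5 + (3/4)·R2: [0, 0, 0, 0]
The echelon form has 2 nonzero rows, and every pivot lies in the first 3 columns, so rank(M) = rank([M|b]) = 2.
The system is consistent.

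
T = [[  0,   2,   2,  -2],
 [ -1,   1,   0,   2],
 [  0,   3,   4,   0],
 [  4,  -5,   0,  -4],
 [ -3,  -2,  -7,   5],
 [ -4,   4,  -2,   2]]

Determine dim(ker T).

Row reduce to echelon form.
Swap R1 ↔ R2
R4 ← R4 + (4)·R1: [0, -1, 0, 4]
R5 ← R5 − (3)·R1: [0, -5, -7, -1]
R6 ← R6 − (4)·R1: [0, 0, -2, -6]
R3 ← R3 − (3/2)·R2: [0, 0, 1, 3]
R4 ← R4 + (1/2)·R2: [0, 0, 1, 3]
R5 ← R5 + (5/2)·R2: [0, 0, -2, -6]
R4 ← R4 − R3: [0, 0, 0, 0]
R5 ← R5 + (2)·R3: [0, 0, 0, 0]
R6 ← R6 + (2)·R3: [0, 0, 0, 0]
3 nonzero rows, so rank(T) = 3.
T has 4 columns; by rank–nullity, nullity = 4 − 3 = 1.

1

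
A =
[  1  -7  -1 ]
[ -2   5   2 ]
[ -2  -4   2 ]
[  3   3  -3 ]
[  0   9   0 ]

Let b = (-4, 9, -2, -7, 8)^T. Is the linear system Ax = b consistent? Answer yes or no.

Row reduce the augmented matrix [A | b].
R2 ← R2 + (2)·R1: [0, -9, 0, 1]
R3 ← R3 + (2)·R1: [0, -18, 0, -10]
R4 ← R4 − (3)·R1: [0, 24, 0, 5]
R3 ← R3 − (2)·R2: [0, 0, 0, -12]
R4 ← R4 + (8/3)·R2: [0, 0, 0, 23/3]
R5 ← R5 + R2: [0, 0, 0, 9]
R4 ← R4 + (23/36)·R3: [0, 0, 0, 0]
R5 ← R5 + (3/4)·R3: [0, 0, 0, 0]
The echelon form has 3 nonzero rows; the last pivot sits in the augmented column, so rank(A) = 2 but rank([A|b]) = 3.
Since the ranks differ, the system is inconsistent.

no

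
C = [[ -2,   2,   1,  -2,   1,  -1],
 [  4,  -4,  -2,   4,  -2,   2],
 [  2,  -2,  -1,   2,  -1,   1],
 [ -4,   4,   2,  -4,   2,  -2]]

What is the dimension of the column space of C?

Row reduce to echelon form.
R2 ← R2 + (2)·R1: [0, 0, 0, 0, 0, 0]
R3 ← R3 + R1: [0, 0, 0, 0, 0, 0]
R4 ← R4 − (2)·R1: [0, 0, 0, 0, 0, 0]
Echelon form has 1 nonzero row, so rank(C) = 1.
The column space has dimension equal to the rank: 1.

1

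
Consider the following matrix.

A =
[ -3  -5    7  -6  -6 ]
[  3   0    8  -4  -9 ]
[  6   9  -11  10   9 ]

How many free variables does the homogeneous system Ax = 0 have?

Row reduce to echelon form.
R2 ← R2 + R1: [0, -5, 15, -10, -15]
R3 ← R3 + (2)·R1: [0, -1, 3, -2, -3]
R3 ← R3 − (1/5)·R2: [0, 0, 0, 0, 0]
2 nonzero rows, so rank(A) = 2.
A has 5 columns; by rank–nullity, nullity = 5 − 2 = 3.

3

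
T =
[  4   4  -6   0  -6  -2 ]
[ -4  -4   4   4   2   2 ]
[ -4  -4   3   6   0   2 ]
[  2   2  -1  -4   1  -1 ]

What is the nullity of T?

Row reduce to echelon form.
R2 ← R2 + R1: [0, 0, -2, 4, -4, 0]
R3 ← R3 + R1: [0, 0, -3, 6, -6, 0]
R4 ← R4 − (1/2)·R1: [0, 0, 2, -4, 4, 0]
R3 ← R3 − (3/2)·R2: [0, 0, 0, 0, 0, 0]
R4 ← R4 + R2: [0, 0, 0, 0, 0, 0]
2 nonzero rows, so rank(T) = 2.
T has 6 columns; by rank–nullity, nullity = 6 − 2 = 4.

4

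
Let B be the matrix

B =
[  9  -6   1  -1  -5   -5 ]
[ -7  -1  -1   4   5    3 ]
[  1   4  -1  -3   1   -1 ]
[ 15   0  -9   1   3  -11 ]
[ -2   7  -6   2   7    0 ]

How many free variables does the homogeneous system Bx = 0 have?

1

Row reduce to echelon form.
R2 ← R2 + (7/9)·R1: [0, -17/3, -2/9, 29/9, 10/9, -8/9]
R3 ← R3 − (1/9)·R1: [0, 14/3, -10/9, -26/9, 14/9, -4/9]
R4 ← R4 − (5/3)·R1: [0, 10, -32/3, 8/3, 34/3, -8/3]
R5 ← R5 + (2/9)·R1: [0, 17/3, -52/9, 16/9, 53/9, -10/9]
R3 ← R3 + (14/17)·R2: [0, 0, -22/17, -4/17, 42/17, -20/17]
R4 ← R4 + (30/17)·R2: [0, 0, -188/17, 142/17, 226/17, -72/17]
R5 ← R5 + R2: [0, 0, -6, 5, 7, -2]
R4 ← R4 − (94/11)·R3: [0, 0, 0, 114/11, -86/11, 64/11]
R5 ← R5 − (51/11)·R3: [0, 0, 0, 67/11, -49/11, 38/11]
R5 ← R5 − (67/114)·R4: [0, 0, 0, 0, 8/57, 2/57]
5 nonzero rows, so rank(B) = 5.
B has 6 columns; by rank–nullity, nullity = 6 − 5 = 1.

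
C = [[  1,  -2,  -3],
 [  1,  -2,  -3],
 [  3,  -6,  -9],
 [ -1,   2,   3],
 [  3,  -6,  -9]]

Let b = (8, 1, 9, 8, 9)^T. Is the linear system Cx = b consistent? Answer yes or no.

no

Row reduce the augmented matrix [C | b].
R2 ← R2 − R1: [0, 0, 0, -7]
R3 ← R3 − (3)·R1: [0, 0, 0, -15]
R4 ← R4 + R1: [0, 0, 0, 16]
R5 ← R5 − (3)·R1: [0, 0, 0, -15]
R3 ← R3 − (15/7)·R2: [0, 0, 0, 0]
R4 ← R4 + (16/7)·R2: [0, 0, 0, 0]
R5 ← R5 − (15/7)·R2: [0, 0, 0, 0]
The echelon form has 2 nonzero rows; the last pivot sits in the augmented column, so rank(C) = 1 but rank([C|b]) = 2.
Since the ranks differ, the system is inconsistent.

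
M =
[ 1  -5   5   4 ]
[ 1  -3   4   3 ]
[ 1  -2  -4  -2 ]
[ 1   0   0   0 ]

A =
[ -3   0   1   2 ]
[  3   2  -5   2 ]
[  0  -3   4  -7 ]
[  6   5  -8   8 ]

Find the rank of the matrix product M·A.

First compute MA:
[[  6,  -5,  14, -11],
 [  6,  -3,   8,  -8],
 [-21,  -2,  11,  10],
 [ -3,   0,   1,   2]]
Now row reduce the product.
R2 ← R2 − R1: [0, 2, -6, 3]
R3 ← R3 + (7/2)·R1: [0, -39/2, 60, -57/2]
R4 ← R4 + (1/2)·R1: [0, -5/2, 8, -7/2]
R3 ← R3 + (39/4)·R2: [0, 0, 3/2, 3/4]
R4 ← R4 + (5/4)·R2: [0, 0, 1/2, 1/4]
R4 ← R4 − (1/3)·R3: [0, 0, 0, 0]
3 nonzero rows, so rank(MA) = 3.

3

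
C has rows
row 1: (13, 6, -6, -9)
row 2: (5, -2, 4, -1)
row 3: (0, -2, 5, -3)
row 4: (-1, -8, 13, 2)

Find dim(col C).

Row reduce to echelon form.
R2 ← R2 − (5/13)·R1: [0, -56/13, 82/13, 32/13]
R4 ← R4 + (1/13)·R1: [0, -98/13, 163/13, 17/13]
R3 ← R3 − (13/28)·R2: [0, 0, 29/14, -29/7]
R4 ← R4 − (7/4)·R2: [0, 0, 3/2, -3]
R4 ← R4 − (21/29)·R3: [0, 0, 0, 0]
Echelon form has 3 nonzero rows, so rank(C) = 3.
The column space has dimension equal to the rank: 3.

3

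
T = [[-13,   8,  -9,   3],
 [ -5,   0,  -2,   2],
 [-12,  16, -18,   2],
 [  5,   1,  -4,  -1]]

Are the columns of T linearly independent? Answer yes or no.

Row reduce T to echelon form.
R2 ← R2 − (5/13)·R1: [0, -40/13, 19/13, 11/13]
R3 ← R3 − (12/13)·R1: [0, 112/13, -126/13, -10/13]
R4 ← R4 + (5/13)·R1: [0, 53/13, -97/13, 2/13]
R3 ← R3 + (14/5)·R2: [0, 0, -28/5, 8/5]
R4 ← R4 + (53/40)·R2: [0, 0, -221/40, 51/40]
R4 ← R4 − (221/224)·R3: [0, 0, 0, -17/56]
4 pivots among 4 columns.
Every column is a pivot column, so the columns are linearly independent.

yes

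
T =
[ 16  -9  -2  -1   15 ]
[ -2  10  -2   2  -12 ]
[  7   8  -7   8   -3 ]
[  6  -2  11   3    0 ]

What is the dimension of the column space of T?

Row reduce to echelon form.
R2 ← R2 + (1/8)·R1: [0, 71/8, -9/4, 15/8, -81/8]
R3 ← R3 − (7/16)·R1: [0, 191/16, -49/8, 135/16, -153/16]
R4 ← R4 − (3/8)·R1: [0, 11/8, 47/4, 27/8, -45/8]
R3 ← R3 − (191/142)·R2: [0, 0, -220/71, 420/71, 288/71]
R4 ← R4 − (11/71)·R2: [0, 0, 859/71, 219/71, -288/71]
R4 ← R4 + (859/220)·R3: [0, 0, 0, 288/11, 648/55]
Echelon form has 4 nonzero rows, so rank(T) = 4.
The column space has dimension equal to the rank: 4.

4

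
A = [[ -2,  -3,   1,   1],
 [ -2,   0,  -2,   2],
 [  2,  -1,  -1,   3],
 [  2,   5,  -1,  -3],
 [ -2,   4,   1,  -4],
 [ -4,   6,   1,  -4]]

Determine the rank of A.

4

Row reduce to echelon form.
R2 ← R2 − R1: [0, 3, -3, 1]
R3 ← R3 + R1: [0, -4, 0, 4]
R4 ← R4 + R1: [0, 2, 0, -2]
R5 ← R5 − R1: [0, 7, 0, -5]
R6 ← R6 − (2)·R1: [0, 12, -1, -6]
R3 ← R3 + (4/3)·R2: [0, 0, -4, 16/3]
R4 ← R4 − (2/3)·R2: [0, 0, 2, -8/3]
R5 ← R5 − (7/3)·R2: [0, 0, 7, -22/3]
R6 ← R6 − (4)·R2: [0, 0, 11, -10]
R4 ← R4 + (1/2)·R3: [0, 0, 0, 0]
R5 ← R5 + (7/4)·R3: [0, 0, 0, 2]
R6 ← R6 + (11/4)·R3: [0, 0, 0, 14/3]
Swap R4 ↔ R5
R6 ← R6 − (7/3)·R4: [0, 0, 0, 0]
Echelon form has 4 nonzero rows, so rank(A) = 4.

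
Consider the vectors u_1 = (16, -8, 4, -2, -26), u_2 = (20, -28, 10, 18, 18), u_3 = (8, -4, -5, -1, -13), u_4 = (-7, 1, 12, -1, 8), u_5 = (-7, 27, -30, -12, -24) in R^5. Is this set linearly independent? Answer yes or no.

no

Form the matrix with these vectors as rows and row reduce.
R2 ← R2 − (5/4)·R1: [0, -18, 5, 41/2, 101/2]
R3 ← R3 − (1/2)·R1: [0, 0, -7, 0, 0]
R4 ← R4 + (7/16)·R1: [0, -5/2, 55/4, -15/8, -27/8]
R5 ← R5 + (7/16)·R1: [0, 47/2, -113/4, -103/8, -283/8]
R4 ← R4 − (5/36)·R2: [0, 0, 235/18, -85/18, -187/18]
R5 ← R5 + (47/36)·R2: [0, 0, -391/18, 125/9, 275/9]
R4 ← R4 + (235/126)·R3: [0, 0, 0, -85/18, -187/18]
R5 ← R5 − (391/126)·R3: [0, 0, 0, 125/9, 275/9]
R5 ← R5 + (50/17)·R4: [0, 0, 0, 0, 0]
4 nonzero rows, so the 5 vectors span a space of dimension 4.
Since 4 < 5, the vectors are linearly dependent.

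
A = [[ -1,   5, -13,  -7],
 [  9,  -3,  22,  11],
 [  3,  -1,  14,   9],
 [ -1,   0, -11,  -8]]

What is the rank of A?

4

Row reduce to echelon form.
R2 ← R2 + (9)·R1: [0, 42, -95, -52]
R3 ← R3 + (3)·R1: [0, 14, -25, -12]
R4 ← R4 − R1: [0, -5, 2, -1]
R3 ← R3 − (1/3)·R2: [0, 0, 20/3, 16/3]
R4 ← R4 + (5/42)·R2: [0, 0, -391/42, -151/21]
R4 ← R4 + (391/280)·R3: [0, 0, 0, 9/35]
Echelon form has 4 nonzero rows, so rank(A) = 4.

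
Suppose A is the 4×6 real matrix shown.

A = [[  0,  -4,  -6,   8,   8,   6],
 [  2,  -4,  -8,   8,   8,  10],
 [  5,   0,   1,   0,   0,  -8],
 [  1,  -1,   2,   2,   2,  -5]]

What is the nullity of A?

2

Row reduce to echelon form.
Swap R1 ↔ R2
R3 ← R3 − (5/2)·R1: [0, 10, 21, -20, -20, -33]
R4 ← R4 − (1/2)·R1: [0, 1, 6, -2, -2, -10]
R3 ← R3 + (5/2)·R2: [0, 0, 6, 0, 0, -18]
R4 ← R4 + (1/4)·R2: [0, 0, 9/2, 0, 0, -17/2]
R4 ← R4 − (3/4)·R3: [0, 0, 0, 0, 0, 5]
4 nonzero rows, so rank(A) = 4.
A has 6 columns; by rank–nullity, nullity = 6 − 4 = 2.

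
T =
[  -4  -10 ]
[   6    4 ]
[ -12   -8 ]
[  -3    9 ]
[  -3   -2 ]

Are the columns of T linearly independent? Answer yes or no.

Row reduce T to echelon form.
R2 ← R2 + (3/2)·R1: [0, -11]
R3 ← R3 − (3)·R1: [0, 22]
R4 ← R4 − (3/4)·R1: [0, 33/2]
R5 ← R5 − (3/4)·R1: [0, 11/2]
R3 ← R3 + (2)·R2: [0, 0]
R4 ← R4 + (3/2)·R2: [0, 0]
R5 ← R5 + (1/2)·R2: [0, 0]
2 pivots among 2 columns.
Every column is a pivot column, so the columns are linearly independent.

yes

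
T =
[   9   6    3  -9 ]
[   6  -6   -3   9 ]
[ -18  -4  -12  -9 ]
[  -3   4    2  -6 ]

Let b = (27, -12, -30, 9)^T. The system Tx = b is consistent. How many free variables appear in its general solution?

1

Row reduce the augmented matrix [T | b].
R2 ← R2 − (2/3)·R1: [0, -10, -5, 15, -30]
R3 ← R3 + (2)·R1: [0, 8, -6, -27, 24]
R4 ← R4 + (1/3)·R1: [0, 6, 3, -9, 18]
R3 ← R3 + (4/5)·R2: [0, 0, -10, -15, 0]
R4 ← R4 + (3/5)·R2: [0, 0, 0, 0, 0]
The echelon form has 3 nonzero rows, and every pivot lies in the first 4 columns, so rank(T) = rank([T|b]) = 3.
The system is consistent.
Free variables = (unknowns) − (rank) = 4 − 3 = 1.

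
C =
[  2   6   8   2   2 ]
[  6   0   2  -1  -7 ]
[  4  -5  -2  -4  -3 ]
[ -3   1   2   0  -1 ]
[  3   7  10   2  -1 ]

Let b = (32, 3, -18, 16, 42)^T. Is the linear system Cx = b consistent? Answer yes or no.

Row reduce the augmented matrix [C | b].
R2 ← R2 − (3)·R1: [0, -18, -22, -7, -13, -93]
R3 ← R3 − (2)·R1: [0, -17, -18, -8, -7, -82]
R4 ← R4 + (3/2)·R1: [0, 10, 14, 3, 2, 64]
R5 ← R5 − (3/2)·R1: [0, -2, -2, -1, -4, -6]
R3 ← R3 − (17/18)·R2: [0, 0, 25/9, -25/18, 95/18, 35/6]
R4 ← R4 + (5/9)·R2: [0, 0, 16/9, -8/9, -47/9, 37/3]
R5 ← R5 − (1/9)·R2: [0, 0, 4/9, -2/9, -23/9, 13/3]
R4 ← R4 − (16/25)·R3: [0, 0, 0, 0, -43/5, 43/5]
R5 ← R5 − (4/25)·R3: [0, 0, 0, 0, -17/5, 17/5]
R5 ← R5 − (17/43)·R4: [0, 0, 0, 0, 0, 0]
The echelon form has 4 nonzero rows, and every pivot lies in the first 5 columns, so rank(C) = rank([C|b]) = 4.
The system is consistent.

yes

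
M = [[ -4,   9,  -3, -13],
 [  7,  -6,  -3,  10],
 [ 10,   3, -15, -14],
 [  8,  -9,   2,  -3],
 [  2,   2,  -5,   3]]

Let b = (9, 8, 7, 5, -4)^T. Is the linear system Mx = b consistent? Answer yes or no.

no

Row reduce the augmented matrix [M | b].
R2 ← R2 + (7/4)·R1: [0, 39/4, -33/4, -51/4, 95/4]
R3 ← R3 + (5/2)·R1: [0, 51/2, -45/2, -93/2, 59/2]
R4 ← R4 + (2)·R1: [0, 9, -4, -29, 23]
R5 ← R5 + (1/2)·R1: [0, 13/2, -13/2, -7/2, 1/2]
R3 ← R3 − (34/13)·R2: [0, 0, -12/13, -171/13, -424/13]
R4 ← R4 − (12/13)·R2: [0, 0, 47/13, -224/13, 14/13]
R5 ← R5 − (2/3)·R2: [0, 0, -1, 5, -46/3]
R4 ← R4 + (47/12)·R3: [0, 0, 0, -275/4, -380/3]
R5 ← R5 − (13/12)·R3: [0, 0, 0, 77/4, 20]
R5 ← R5 + (7/25)·R4: [0, 0, 0, 0, -232/15]
The echelon form has 5 nonzero rows; the last pivot sits in the augmented column, so rank(M) = 4 but rank([M|b]) = 5.
Since the ranks differ, the system is inconsistent.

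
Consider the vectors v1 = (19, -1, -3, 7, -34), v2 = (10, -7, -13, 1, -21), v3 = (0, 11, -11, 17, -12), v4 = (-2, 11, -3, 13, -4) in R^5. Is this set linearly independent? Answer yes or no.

no

Form the matrix with these vectors as rows and row reduce.
R2 ← R2 − (10/19)·R1: [0, -123/19, -217/19, -51/19, -59/19]
R4 ← R4 + (2/19)·R1: [0, 207/19, -63/19, 261/19, -144/19]
R3 ← R3 + (209/123)·R2: [0, 0, -3740/123, 510/41, -2125/123]
R4 ← R4 + (69/41)·R2: [0, 0, -924/41, 378/41, -525/41]
R4 ← R4 − (63/85)·R3: [0, 0, 0, 0, 0]
3 nonzero rows, so the 4 vectors span a space of dimension 3.
Since 3 < 4, the vectors are linearly dependent.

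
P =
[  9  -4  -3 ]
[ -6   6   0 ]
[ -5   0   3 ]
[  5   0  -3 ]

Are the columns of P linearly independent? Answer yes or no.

Row reduce P to echelon form.
R2 ← R2 + (2/3)·R1: [0, 10/3, -2]
R3 ← R3 + (5/9)·R1: [0, -20/9, 4/3]
R4 ← R4 − (5/9)·R1: [0, 20/9, -4/3]
R3 ← R3 + (2/3)·R2: [0, 0, 0]
R4 ← R4 − (2/3)·R2: [0, 0, 0]
2 pivots among 3 columns.
Only 2 < 3 pivot columns, so the columns are linearly dependent.

no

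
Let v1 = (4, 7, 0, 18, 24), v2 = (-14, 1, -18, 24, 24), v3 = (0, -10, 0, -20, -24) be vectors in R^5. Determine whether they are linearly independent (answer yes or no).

yes

Form the matrix with these vectors as rows and row reduce.
R2 ← R2 + (7/2)·R1: [0, 51/2, -18, 87, 108]
R3 ← R3 + (20/51)·R2: [0, 0, -120/17, 240/17, 312/17]
3 nonzero rows, so the 3 vectors span a space of dimension 3.
Since 3 = 3, the vectors are linearly independent.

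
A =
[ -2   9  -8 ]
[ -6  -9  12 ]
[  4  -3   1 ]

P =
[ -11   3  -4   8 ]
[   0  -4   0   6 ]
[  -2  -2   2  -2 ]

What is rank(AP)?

2

First compute AP:
[[ 38, -26,  -8,  54],
 [ 42,  -6,  48, -126],
 [-46,  22, -14,  12]]
Now row reduce the product.
R2 ← R2 − (21/19)·R1: [0, 432/19, 1080/19, -3528/19]
R3 ← R3 + (23/19)·R1: [0, -180/19, -450/19, 1470/19]
R3 ← R3 + (5/12)·R2: [0, 0, 0, 0]
2 nonzero rows, so rank(AP) = 2.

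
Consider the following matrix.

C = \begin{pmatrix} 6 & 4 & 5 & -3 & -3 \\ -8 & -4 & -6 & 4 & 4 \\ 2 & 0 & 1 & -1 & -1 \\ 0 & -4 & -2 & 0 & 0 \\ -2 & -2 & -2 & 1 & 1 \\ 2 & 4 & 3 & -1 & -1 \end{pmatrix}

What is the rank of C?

Row reduce to echelon form.
R2 ← R2 + (4/3)·R1: [0, 4/3, 2/3, 0, 0]
R3 ← R3 − (1/3)·R1: [0, -4/3, -2/3, 0, 0]
R5 ← R5 + (1/3)·R1: [0, -2/3, -1/3, 0, 0]
R6 ← R6 − (1/3)·R1: [0, 8/3, 4/3, 0, 0]
R3 ← R3 + R2: [0, 0, 0, 0, 0]
R4 ← R4 + (3)·R2: [0, 0, 0, 0, 0]
R5 ← R5 + (1/2)·R2: [0, 0, 0, 0, 0]
R6 ← R6 − (2)·R2: [0, 0, 0, 0, 0]
Echelon form has 2 nonzero rows, so rank(C) = 2.

2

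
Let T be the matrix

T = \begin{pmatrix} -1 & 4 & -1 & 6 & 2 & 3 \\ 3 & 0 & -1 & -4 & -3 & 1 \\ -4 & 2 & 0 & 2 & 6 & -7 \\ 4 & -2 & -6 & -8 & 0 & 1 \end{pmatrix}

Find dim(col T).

Row reduce to echelon form.
R2 ← R2 + (3)·R1: [0, 12, -4, 14, 3, 10]
R3 ← R3 − (4)·R1: [0, -14, 4, -22, -2, -19]
R4 ← R4 + (4)·R1: [0, 14, -10, 16, 8, 13]
R3 ← R3 + (7/6)·R2: [0, 0, -2/3, -17/3, 3/2, -22/3]
R4 ← R4 − (7/6)·R2: [0, 0, -16/3, -1/3, 9/2, 4/3]
R4 ← R4 − (8)·R3: [0, 0, 0, 45, -15/2, 60]
Echelon form has 4 nonzero rows, so rank(T) = 4.
The column space has dimension equal to the rank: 4.

4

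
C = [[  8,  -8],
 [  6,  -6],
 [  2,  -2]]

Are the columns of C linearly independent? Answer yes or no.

Row reduce C to echelon form.
R2 ← R2 − (3/4)·R1: [0, 0]
R3 ← R3 − (1/4)·R1: [0, 0]
1 pivot among 2 columns.
Only 1 < 2 pivot columns, so the columns are linearly dependent.

no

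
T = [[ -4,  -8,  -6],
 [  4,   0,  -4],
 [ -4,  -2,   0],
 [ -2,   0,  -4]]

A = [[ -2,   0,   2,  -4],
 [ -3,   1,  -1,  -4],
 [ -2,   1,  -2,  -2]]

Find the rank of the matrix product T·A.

First compute TA:
[[ 44, -14,  12,  60],
 [  0,  -4,  16,  -8],
 [ 14,  -2,  -6,  24],
 [ 12,  -4,   4,  16]]
Now row reduce the product.
R3 ← R3 − (7/22)·R1: [0, 27/11, -108/11, 54/11]
R4 ← R4 − (3/11)·R1: [0, -2/11, 8/11, -4/11]
R3 ← R3 + (27/44)·R2: [0, 0, 0, 0]
R4 ← R4 − (1/22)·R2: [0, 0, 0, 0]
2 nonzero rows, so rank(TA) = 2.

2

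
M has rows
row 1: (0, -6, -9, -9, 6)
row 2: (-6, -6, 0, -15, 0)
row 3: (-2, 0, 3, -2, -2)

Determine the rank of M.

2

Row reduce to echelon form.
Swap R1 ↔ R2
R3 ← R3 − (1/3)·R1: [0, 2, 3, 3, -2]
R3 ← R3 + (1/3)·R2: [0, 0, 0, 0, 0]
Echelon form has 2 nonzero rows, so rank(M) = 2.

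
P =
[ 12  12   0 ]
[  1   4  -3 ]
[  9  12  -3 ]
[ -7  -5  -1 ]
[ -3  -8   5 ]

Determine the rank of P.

Row reduce to echelon form.
R2 ← R2 − (1/12)·R1: [0, 3, -3]
R3 ← R3 − (3/4)·R1: [0, 3, -3]
R4 ← R4 + (7/12)·R1: [0, 2, -1]
R5 ← R5 + (1/4)·R1: [0, -5, 5]
R3 ← R3 − R2: [0, 0, 0]
R4 ← R4 − (2/3)·R2: [0, 0, 1]
R5 ← R5 + (5/3)·R2: [0, 0, 0]
Swap R3 ↔ R4
Echelon form has 3 nonzero rows, so rank(P) = 3.

3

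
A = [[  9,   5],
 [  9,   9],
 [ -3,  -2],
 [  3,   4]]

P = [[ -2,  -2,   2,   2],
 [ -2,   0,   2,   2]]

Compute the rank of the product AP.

2

First compute AP:
[[-28, -18,  28,  28],
 [-36, -18,  36,  36],
 [ 10,   6, -10, -10],
 [-14,  -6,  14,  14]]
Now row reduce the product.
R2 ← R2 − (9/7)·R1: [0, 36/7, 0, 0]
R3 ← R3 + (5/14)·R1: [0, -3/7, 0, 0]
R4 ← R4 − (1/2)·R1: [0, 3, 0, 0]
R3 ← R3 + (1/12)·R2: [0, 0, 0, 0]
R4 ← R4 − (7/12)·R2: [0, 0, 0, 0]
2 nonzero rows, so rank(AP) = 2.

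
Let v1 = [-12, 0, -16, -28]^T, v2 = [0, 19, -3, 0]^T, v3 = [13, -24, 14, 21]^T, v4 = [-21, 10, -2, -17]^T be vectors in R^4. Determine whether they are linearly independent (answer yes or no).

Form the matrix with these vectors as rows and row reduce.
R3 ← R3 + (13/12)·R1: [0, -24, -10/3, -28/3]
R4 ← R4 − (7/4)·R1: [0, 10, 26, 32]
R3 ← R3 + (24/19)·R2: [0, 0, -406/57, -28/3]
R4 ← R4 − (10/19)·R2: [0, 0, 524/19, 32]
R4 ← R4 + (786/203)·R3: [0, 0, 0, -120/29]
4 nonzero rows, so the 4 vectors span a space of dimension 4.
Since 4 = 4, the vectors are linearly independent.

yes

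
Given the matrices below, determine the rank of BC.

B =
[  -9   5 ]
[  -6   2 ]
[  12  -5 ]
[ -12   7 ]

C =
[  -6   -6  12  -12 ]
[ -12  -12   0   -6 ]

First compute BC:
[[ -6,  -6, -108,  78],
 [ 12,  12, -72,  60],
 [-12, -12, 144, -114],
 [-12, -12, -144, 102]]
Now row reduce the product.
R2 ← R2 + (2)·R1: [0, 0, -288, 216]
R3 ← R3 − (2)·R1: [0, 0, 360, -270]
R4 ← R4 − (2)·R1: [0, 0, 72, -54]
R3 ← R3 + (5/4)·R2: [0, 0, 0, 0]
R4 ← R4 + (1/4)·R2: [0, 0, 0, 0]
2 nonzero rows, so rank(BC) = 2.

2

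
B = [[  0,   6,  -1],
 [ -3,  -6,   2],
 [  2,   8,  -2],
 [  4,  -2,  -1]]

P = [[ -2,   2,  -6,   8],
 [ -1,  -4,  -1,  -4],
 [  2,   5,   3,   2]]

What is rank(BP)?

First compute BP:
[[ -8, -29,  -9, -26],
 [ 16,  28,  30,   4],
 [-16, -38, -26, -20],
 [ -8,  11, -25,  38]]
Now row reduce the product.
R2 ← R2 + (2)·R1: [0, -30, 12, -48]
R3 ← R3 − (2)·R1: [0, 20, -8, 32]
R4 ← R4 − R1: [0, 40, -16, 64]
R3 ← R3 + (2/3)·R2: [0, 0, 0, 0]
R4 ← R4 + (4/3)·R2: [0, 0, 0, 0]
2 nonzero rows, so rank(BP) = 2.

2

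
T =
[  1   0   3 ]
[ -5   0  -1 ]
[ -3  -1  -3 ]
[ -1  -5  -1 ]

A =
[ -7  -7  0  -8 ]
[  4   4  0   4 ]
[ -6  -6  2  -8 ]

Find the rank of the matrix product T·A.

First compute TA:
[[-25, -25,   6, -32],
 [ 41,  41,  -2,  48],
 [ 35,  35,  -6,  44],
 [ -7,  -7,  -2,  -4]]
Now row reduce the product.
R2 ← R2 + (41/25)·R1: [0, 0, 196/25, -112/25]
R3 ← R3 + (7/5)·R1: [0, 0, 12/5, -4/5]
R4 ← R4 − (7/25)·R1: [0, 0, -92/25, 124/25]
R3 ← R3 − (15/49)·R2: [0, 0, 0, 4/7]
R4 ← R4 + (23/49)·R2: [0, 0, 0, 20/7]
R4 ← R4 − (5)·R3: [0, 0, 0, 0]
3 nonzero rows, so rank(TA) = 3.

3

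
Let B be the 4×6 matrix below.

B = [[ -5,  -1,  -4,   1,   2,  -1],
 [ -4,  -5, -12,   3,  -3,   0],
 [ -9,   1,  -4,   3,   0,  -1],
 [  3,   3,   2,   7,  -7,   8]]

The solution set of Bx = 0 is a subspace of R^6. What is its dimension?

2

Row reduce to echelon form.
R2 ← R2 − (4/5)·R1: [0, -21/5, -44/5, 11/5, -23/5, 4/5]
R3 ← R3 − (9/5)·R1: [0, 14/5, 16/5, 6/5, -18/5, 4/5]
R4 ← R4 + (3/5)·R1: [0, 12/5, -2/5, 38/5, -29/5, 37/5]
R3 ← R3 + (2/3)·R2: [0, 0, -8/3, 8/3, -20/3, 4/3]
R4 ← R4 + (4/7)·R2: [0, 0, -38/7, 62/7, -59/7, 55/7]
R4 ← R4 − (57/28)·R3: [0, 0, 0, 24/7, 36/7, 36/7]
4 nonzero rows, so rank(B) = 4.
B has 6 columns; by rank–nullity, nullity = 6 − 4 = 2.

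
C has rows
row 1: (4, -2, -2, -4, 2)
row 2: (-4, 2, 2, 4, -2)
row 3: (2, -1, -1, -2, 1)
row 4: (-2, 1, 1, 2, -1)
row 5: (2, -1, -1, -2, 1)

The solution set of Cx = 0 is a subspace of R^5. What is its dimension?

Row reduce to echelon form.
R2 ← R2 + R1: [0, 0, 0, 0, 0]
R3 ← R3 − (1/2)·R1: [0, 0, 0, 0, 0]
R4 ← R4 + (1/2)·R1: [0, 0, 0, 0, 0]
R5 ← R5 − (1/2)·R1: [0, 0, 0, 0, 0]
1 nonzero row, so rank(C) = 1.
C has 5 columns; by rank–nullity, nullity = 5 − 1 = 4.

4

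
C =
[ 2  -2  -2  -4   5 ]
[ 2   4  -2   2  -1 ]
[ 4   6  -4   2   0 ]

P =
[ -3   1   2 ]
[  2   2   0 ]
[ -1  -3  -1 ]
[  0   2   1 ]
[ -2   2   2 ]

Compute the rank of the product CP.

First compute CP:
[[-18,   6,  12],
 [  6,  18,   6],
 [  4,  32,  14]]
Now row reduce the product.
R2 ← R2 + (1/3)·R1: [0, 20, 10]
R3 ← R3 + (2/9)·R1: [0, 100/3, 50/3]
R3 ← R3 − (5/3)·R2: [0, 0, 0]
2 nonzero rows, so rank(CP) = 2.

2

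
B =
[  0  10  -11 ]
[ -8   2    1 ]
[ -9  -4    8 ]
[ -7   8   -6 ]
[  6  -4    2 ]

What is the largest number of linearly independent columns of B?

2

Row reduce to echelon form.
Swap R1 ↔ R2
R3 ← R3 − (9/8)·R1: [0, -25/4, 55/8]
R4 ← R4 − (7/8)·R1: [0, 25/4, -55/8]
R5 ← R5 + (3/4)·R1: [0, -5/2, 11/4]
R3 ← R3 + (5/8)·R2: [0, 0, 0]
R4 ← R4 − (5/8)·R2: [0, 0, 0]
R5 ← R5 + (1/4)·R2: [0, 0, 0]
Echelon form has 2 nonzero rows, so rank(B) = 2.
The rank gives the maximum number of linearly independent columns: 2.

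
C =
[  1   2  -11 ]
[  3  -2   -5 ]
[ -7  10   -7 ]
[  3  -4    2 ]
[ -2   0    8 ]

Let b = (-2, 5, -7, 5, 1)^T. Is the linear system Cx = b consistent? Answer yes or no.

Row reduce the augmented matrix [C | b].
R2 ← R2 − (3)·R1: [0, -8, 28, 11]
R3 ← R3 + (7)·R1: [0, 24, -84, -21]
R4 ← R4 − (3)·R1: [0, -10, 35, 11]
R5 ← R5 + (2)·R1: [0, 4, -14, -3]
R3 ← R3 + (3)·R2: [0, 0, 0, 12]
R4 ← R4 − (5/4)·R2: [0, 0, 0, -11/4]
R5 ← R5 + (1/2)·R2: [0, 0, 0, 5/2]
R4 ← R4 + (11/48)·R3: [0, 0, 0, 0]
R5 ← R5 − (5/24)·R3: [0, 0, 0, 0]
The echelon form has 3 nonzero rows; the last pivot sits in the augmented column, so rank(C) = 2 but rank([C|b]) = 3.
Since the ranks differ, the system is inconsistent.

no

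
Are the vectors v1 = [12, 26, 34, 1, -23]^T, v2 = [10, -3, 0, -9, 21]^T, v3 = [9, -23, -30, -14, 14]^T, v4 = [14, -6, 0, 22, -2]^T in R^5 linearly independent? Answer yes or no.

yes

Form the matrix with these vectors as rows and row reduce.
R2 ← R2 − (5/6)·R1: [0, -74/3, -85/3, -59/6, 241/6]
R3 ← R3 − (3/4)·R1: [0, -85/2, -111/2, -59/4, 125/4]
R4 ← R4 − (7/6)·R1: [0, -109/3, -119/3, 125/6, 149/6]
R3 ← R3 − (255/148)·R2: [0, 0, -989/148, 649/296, -11235/296]
R4 ← R4 − (109/74)·R2: [0, 0, 153/74, 5227/148, -5081/148]
R4 ← R4 + (306/989)·R3: [0, 0, 0, 35600/989, -45568/989]
4 nonzero rows, so the 4 vectors span a space of dimension 4.
Since 4 = 4, the vectors are linearly independent.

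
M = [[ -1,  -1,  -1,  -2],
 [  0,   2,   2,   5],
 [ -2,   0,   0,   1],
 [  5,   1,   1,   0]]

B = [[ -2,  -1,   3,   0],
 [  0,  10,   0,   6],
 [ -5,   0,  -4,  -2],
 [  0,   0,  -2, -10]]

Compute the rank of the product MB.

First compute MB:
[[  7,  -9,   5,  16],
 [-10,  20, -18, -42],
 [  4,   2,  -8, -10],
 [-15,   5,  11,   4]]
Now row reduce the product.
R2 ← R2 + (10/7)·R1: [0, 50/7, -76/7, -134/7]
R3 ← R3 − (4/7)·R1: [0, 50/7, -76/7, -134/7]
R4 ← R4 + (15/7)·R1: [0, -100/7, 152/7, 268/7]
R3 ← R3 − R2: [0, 0, 0, 0]
R4 ← R4 + (2)·R2: [0, 0, 0, 0]
2 nonzero rows, so rank(MB) = 2.

2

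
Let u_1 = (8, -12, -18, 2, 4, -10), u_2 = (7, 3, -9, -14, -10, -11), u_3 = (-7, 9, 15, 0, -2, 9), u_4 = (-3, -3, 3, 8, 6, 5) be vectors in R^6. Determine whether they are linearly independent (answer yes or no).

Form the matrix with these vectors as rows and row reduce.
R2 ← R2 − (7/8)·R1: [0, 27/2, 27/4, -63/4, -27/2, -9/4]
R3 ← R3 + (7/8)·R1: [0, -3/2, -3/4, 7/4, 3/2, 1/4]
R4 ← R4 + (3/8)·R1: [0, -15/2, -15/4, 35/4, 15/2, 5/4]
R3 ← R3 + (1/9)·R2: [0, 0, 0, 0, 0, 0]
R4 ← R4 + (5/9)·R2: [0, 0, 0, 0, 0, 0]
2 nonzero rows, so the 4 vectors span a space of dimension 2.
Since 2 < 4, the vectors are linearly dependent.

no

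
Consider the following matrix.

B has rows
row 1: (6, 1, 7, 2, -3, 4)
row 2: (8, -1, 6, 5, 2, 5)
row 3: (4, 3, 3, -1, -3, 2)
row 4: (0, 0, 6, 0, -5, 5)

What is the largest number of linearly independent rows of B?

Row reduce to echelon form.
R2 ← R2 − (4/3)·R1: [0, -7/3, -10/3, 7/3, 6, -1/3]
R3 ← R3 − (2/3)·R1: [0, 7/3, -5/3, -7/3, -1, -2/3]
R3 ← R3 + R2: [0, 0, -5, 0, 5, -1]
R4 ← R4 + (6/5)·R3: [0, 0, 0, 0, 1, 19/5]
Echelon form has 4 nonzero rows, so rank(B) = 4.
The rank gives the maximum number of linearly independent rows: 4.

4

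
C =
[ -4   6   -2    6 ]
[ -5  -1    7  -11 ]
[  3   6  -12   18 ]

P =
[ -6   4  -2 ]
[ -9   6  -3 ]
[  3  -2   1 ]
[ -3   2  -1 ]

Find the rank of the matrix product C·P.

1

First compute CP:
[[-54,  36, -18],
 [ 93, -62,  31],
 [-162, 108, -54]]
Now row reduce the product.
R2 ← R2 + (31/18)·R1: [0, 0, 0]
R3 ← R3 − (3)·R1: [0, 0, 0]
1 nonzero row, so rank(CP) = 1.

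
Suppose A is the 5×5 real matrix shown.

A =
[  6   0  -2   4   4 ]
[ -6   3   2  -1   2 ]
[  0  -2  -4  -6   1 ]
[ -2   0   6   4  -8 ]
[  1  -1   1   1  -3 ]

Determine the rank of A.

Row reduce to echelon form.
R2 ← R2 + R1: [0, 3, 0, 3, 6]
R4 ← R4 + (1/3)·R1: [0, 0, 16/3, 16/3, -20/3]
R5 ← R5 − (1/6)·R1: [0, -1, 4/3, 1/3, -11/3]
R3 ← R3 + (2/3)·R2: [0, 0, -4, -4, 5]
R5 ← R5 + (1/3)·R2: [0, 0, 4/3, 4/3, -5/3]
R4 ← R4 + (4/3)·R3: [0, 0, 0, 0, 0]
R5 ← R5 + (1/3)·R3: [0, 0, 0, 0, 0]
Echelon form has 3 nonzero rows, so rank(A) = 3.

3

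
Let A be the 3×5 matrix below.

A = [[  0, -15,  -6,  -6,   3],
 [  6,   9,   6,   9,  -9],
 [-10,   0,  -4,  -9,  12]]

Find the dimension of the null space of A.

3

Row reduce to echelon form.
Swap R1 ↔ R2
R3 ← R3 + (5/3)·R1: [0, 15, 6, 6, -3]
R3 ← R3 + R2: [0, 0, 0, 0, 0]
2 nonzero rows, so rank(A) = 2.
A has 5 columns; by rank–nullity, nullity = 5 − 2 = 3.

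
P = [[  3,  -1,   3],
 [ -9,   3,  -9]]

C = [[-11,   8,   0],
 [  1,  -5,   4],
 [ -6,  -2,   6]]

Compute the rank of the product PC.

First compute PC:
[[-52,  23,  14],
 [156, -69, -42]]
Now row reduce the product.
R2 ← R2 + (3)·R1: [0, 0, 0]
1 nonzero row, so rank(PC) = 1.

1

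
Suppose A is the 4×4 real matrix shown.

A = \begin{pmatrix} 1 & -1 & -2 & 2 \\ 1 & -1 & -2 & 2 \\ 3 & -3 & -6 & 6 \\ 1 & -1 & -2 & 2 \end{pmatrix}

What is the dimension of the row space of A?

1

Row reduce to echelon form.
R2 ← R2 − R1: [0, 0, 0, 0]
R3 ← R3 − (3)·R1: [0, 0, 0, 0]
R4 ← R4 − R1: [0, 0, 0, 0]
Echelon form has 1 nonzero row, so rank(A) = 1.
The row space has dimension equal to the rank: 1.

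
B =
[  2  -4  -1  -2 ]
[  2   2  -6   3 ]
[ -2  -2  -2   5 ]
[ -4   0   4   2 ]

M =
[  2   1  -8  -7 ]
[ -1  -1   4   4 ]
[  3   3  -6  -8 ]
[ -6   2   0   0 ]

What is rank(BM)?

3

First compute BM:
[[ 17,  -1, -26, -22],
 [-34, -12,  28,  42],
 [-38,   4,  20,  22],
 [ -8,  12,   8,  -4]]
Now row reduce the product.
R2 ← R2 + (2)·R1: [0, -14, -24, -2]
R3 ← R3 + (38/17)·R1: [0, 30/17, -648/17, -462/17]
R4 ← R4 + (8/17)·R1: [0, 196/17, -72/17, -244/17]
R3 ← R3 + (15/119)·R2: [0, 0, -288/7, -192/7]
R4 ← R4 + (14/17)·R2: [0, 0, -24, -16]
R4 ← R4 − (7/12)·R3: [0, 0, 0, 0]
3 nonzero rows, so rank(BM) = 3.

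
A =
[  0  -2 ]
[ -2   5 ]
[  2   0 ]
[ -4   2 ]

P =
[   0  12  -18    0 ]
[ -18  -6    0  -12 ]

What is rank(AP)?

2

First compute AP:
[[ 36,  12,   0,  24],
 [-90, -54,  36, -60],
 [  0,  24, -36,   0],
 [-36, -60,  72, -24]]
Now row reduce the product.
R2 ← R2 + (5/2)·R1: [0, -24, 36, 0]
R4 ← R4 + R1: [0, -48, 72, 0]
R3 ← R3 + R2: [0, 0, 0, 0]
R4 ← R4 − (2)·R2: [0, 0, 0, 0]
2 nonzero rows, so rank(AP) = 2.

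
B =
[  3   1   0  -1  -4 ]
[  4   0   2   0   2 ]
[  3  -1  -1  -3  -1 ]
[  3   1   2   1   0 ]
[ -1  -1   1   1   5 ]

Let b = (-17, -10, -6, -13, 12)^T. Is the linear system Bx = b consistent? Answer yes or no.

yes

Row reduce the augmented matrix [B | b].
R2 ← R2 − (4/3)·R1: [0, -4/3, 2, 4/3, 22/3, 38/3]
R3 ← R3 − R1: [0, -2, -1, -2, 3, 11]
R4 ← R4 − R1: [0, 0, 2, 2, 4, 4]
R5 ← R5 + (1/3)·R1: [0, -2/3, 1, 2/3, 11/3, 19/3]
R3 ← R3 − (3/2)·R2: [0, 0, -4, -4, -8, -8]
R5 ← R5 − (1/2)·R2: [0, 0, 0, 0, 0, 0]
R4 ← R4 + (1/2)·R3: [0, 0, 0, 0, 0, 0]
The echelon form has 3 nonzero rows, and every pivot lies in the first 5 columns, so rank(B) = rank([B|b]) = 3.
The system is consistent.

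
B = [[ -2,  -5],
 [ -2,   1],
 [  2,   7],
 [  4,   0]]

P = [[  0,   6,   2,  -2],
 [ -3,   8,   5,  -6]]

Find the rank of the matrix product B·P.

2

First compute BP:
[[ 15, -52, -29,  34],
 [ -3,  -4,   1,  -2],
 [-21,  68,  39, -46],
 [  0,  24,   8,  -8]]
Now row reduce the product.
R2 ← R2 + (1/5)·R1: [0, -72/5, -24/5, 24/5]
R3 ← R3 + (7/5)·R1: [0, -24/5, -8/5, 8/5]
R3 ← R3 − (1/3)·R2: [0, 0, 0, 0]
R4 ← R4 + (5/3)·R2: [0, 0, 0, 0]
2 nonzero rows, so rank(BP) = 2.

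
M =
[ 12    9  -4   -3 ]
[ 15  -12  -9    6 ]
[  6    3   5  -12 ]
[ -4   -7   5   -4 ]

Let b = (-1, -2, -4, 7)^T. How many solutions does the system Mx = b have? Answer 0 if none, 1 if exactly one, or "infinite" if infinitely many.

Row reduce the augmented matrix [M | b].
R2 ← R2 − (5/4)·R1: [0, -93/4, -4, 39/4, -3/4]
R3 ← R3 − (1/2)·R1: [0, -3/2, 7, -21/2, -7/2]
R4 ← R4 + (1/3)·R1: [0, -4, 11/3, -5, 20/3]
R3 ← R3 − (2/31)·R2: [0, 0, 225/31, -345/31, -107/31]
R4 ← R4 − (16/93)·R2: [0, 0, 135/31, -207/31, 632/93]
R4 ← R4 − (3/5)·R3: [0, 0, 0, 0, 133/15]
The echelon form has 4 nonzero rows; the last pivot sits in the augmented column, so rank(M) = 3 but rank([M|b]) = 4.
Since the ranks differ, the system is inconsistent.
It has no solutions.

0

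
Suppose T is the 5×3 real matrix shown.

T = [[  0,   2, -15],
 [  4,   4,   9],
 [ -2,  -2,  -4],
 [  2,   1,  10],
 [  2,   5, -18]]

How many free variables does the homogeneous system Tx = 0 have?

0

Row reduce to echelon form.
Swap R1 ↔ R2
R3 ← R3 + (1/2)·R1: [0, 0, 1/2]
R4 ← R4 − (1/2)·R1: [0, -1, 11/2]
R5 ← R5 − (1/2)·R1: [0, 3, -45/2]
R4 ← R4 + (1/2)·R2: [0, 0, -2]
R5 ← R5 − (3/2)·R2: [0, 0, 0]
R4 ← R4 + (4)·R3: [0, 0, 0]
3 nonzero rows, so rank(T) = 3.
T has 3 columns; by rank–nullity, nullity = 3 − 3 = 0.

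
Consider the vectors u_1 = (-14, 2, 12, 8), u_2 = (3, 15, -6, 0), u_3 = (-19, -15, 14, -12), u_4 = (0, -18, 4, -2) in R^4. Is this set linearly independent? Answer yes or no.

no

Form the matrix with these vectors as rows and row reduce.
R2 ← R2 + (3/14)·R1: [0, 108/7, -24/7, 12/7]
R3 ← R3 − (19/14)·R1: [0, -124/7, -16/7, -160/7]
R3 ← R3 + (31/27)·R2: [0, 0, -56/9, -188/9]
R4 ← R4 + (7/6)·R2: [0, 0, 0, 0]
3 nonzero rows, so the 4 vectors span a space of dimension 3.
Since 3 < 4, the vectors are linearly dependent.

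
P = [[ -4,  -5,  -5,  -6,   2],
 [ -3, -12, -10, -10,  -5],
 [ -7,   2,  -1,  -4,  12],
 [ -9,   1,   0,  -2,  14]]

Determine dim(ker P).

2

Row reduce to echelon form.
R2 ← R2 − (3/4)·R1: [0, -33/4, -25/4, -11/2, -13/2]
R3 ← R3 − (7/4)·R1: [0, 43/4, 31/4, 13/2, 17/2]
R4 ← R4 − (9/4)·R1: [0, 49/4, 45/4, 23/2, 19/2]
R3 ← R3 + (43/33)·R2: [0, 0, -13/33, -2/3, 1/33]
R4 ← R4 + (49/33)·R2: [0, 0, 65/33, 10/3, -5/33]
R4 ← R4 + (5)·R3: [0, 0, 0, 0, 0]
3 nonzero rows, so rank(P) = 3.
P has 5 columns; by rank–nullity, nullity = 5 − 3 = 2.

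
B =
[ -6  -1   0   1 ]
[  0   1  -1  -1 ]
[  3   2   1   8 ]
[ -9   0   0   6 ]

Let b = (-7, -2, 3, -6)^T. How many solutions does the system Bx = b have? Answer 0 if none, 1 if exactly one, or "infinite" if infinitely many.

0

Row reduce the augmented matrix [B | b].
R3 ← R3 + (1/2)·R1: [0, 3/2, 1, 17/2, -1/2]
R4 ← R4 − (3/2)·R1: [0, 3/2, 0, 9/2, 9/2]
R3 ← R3 − (3/2)·R2: [0, 0, 5/2, 10, 5/2]
R4 ← R4 − (3/2)·R2: [0, 0, 3/2, 6, 15/2]
R4 ← R4 − (3/5)·R3: [0, 0, 0, 0, 6]
The echelon form has 4 nonzero rows; the last pivot sits in the augmented column, so rank(B) = 3 but rank([B|b]) = 4.
Since the ranks differ, the system is inconsistent.
It has no solutions.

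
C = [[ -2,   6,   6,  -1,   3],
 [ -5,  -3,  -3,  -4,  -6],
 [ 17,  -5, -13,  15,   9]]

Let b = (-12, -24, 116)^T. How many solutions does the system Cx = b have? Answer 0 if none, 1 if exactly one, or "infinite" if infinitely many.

Row reduce the augmented matrix [C | b].
R2 ← R2 − (5/2)·R1: [0, -18, -18, -3/2, -27/2, 6]
R3 ← R3 + (17/2)·R1: [0, 46, 38, 13/2, 69/2, 14]
R3 ← R3 + (23/9)·R2: [0, 0, -8, 8/3, 0, 88/3]
The echelon form has 3 nonzero rows, and every pivot lies in the first 5 columns, so rank(C) = rank([C|b]) = 3.
The system is consistent.
rank = 3 < 5 unknowns, so there are infinitely many solutions.

infinite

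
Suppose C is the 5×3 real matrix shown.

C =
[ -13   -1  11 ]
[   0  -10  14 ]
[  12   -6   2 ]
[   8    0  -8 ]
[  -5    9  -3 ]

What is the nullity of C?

0

Row reduce to echelon form.
R3 ← R3 + (12/13)·R1: [0, -90/13, 158/13]
R4 ← R4 + (8/13)·R1: [0, -8/13, -16/13]
R5 ← R5 − (5/13)·R1: [0, 122/13, -94/13]
R3 ← R3 − (9/13)·R2: [0, 0, 32/13]
R4 ← R4 − (4/65)·R2: [0, 0, -136/65]
R5 ← R5 + (61/65)·R2: [0, 0, 384/65]
R4 ← R4 + (17/20)·R3: [0, 0, 0]
R5 ← R5 − (12/5)·R3: [0, 0, 0]
3 nonzero rows, so rank(C) = 3.
C has 3 columns; by rank–nullity, nullity = 3 − 3 = 0.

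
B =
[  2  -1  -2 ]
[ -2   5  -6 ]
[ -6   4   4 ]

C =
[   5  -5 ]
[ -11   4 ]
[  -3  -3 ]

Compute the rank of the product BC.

First compute BC:
[[ 27,  -8],
 [-47,  48],
 [-86,  34]]
Now row reduce the product.
R2 ← R2 + (47/27)·R1: [0, 920/27]
R3 ← R3 + (86/27)·R1: [0, 230/27]
R3 ← R3 − (1/4)·R2: [0, 0]
2 nonzero rows, so rank(BC) = 2.

2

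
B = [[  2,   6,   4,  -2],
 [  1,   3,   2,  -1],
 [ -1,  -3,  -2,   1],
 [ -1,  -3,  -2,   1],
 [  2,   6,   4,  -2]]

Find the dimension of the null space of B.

Row reduce to echelon form.
R2 ← R2 − (1/2)·R1: [0, 0, 0, 0]
R3 ← R3 + (1/2)·R1: [0, 0, 0, 0]
R4 ← R4 + (1/2)·R1: [0, 0, 0, 0]
R5 ← R5 − R1: [0, 0, 0, 0]
1 nonzero row, so rank(B) = 1.
B has 4 columns; by rank–nullity, nullity = 4 − 1 = 3.

3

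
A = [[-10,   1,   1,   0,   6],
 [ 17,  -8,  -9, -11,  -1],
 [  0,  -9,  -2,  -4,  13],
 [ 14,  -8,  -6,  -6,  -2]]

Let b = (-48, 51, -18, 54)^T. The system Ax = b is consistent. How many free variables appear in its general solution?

1

Row reduce the augmented matrix [A | b].
R2 ← R2 + (17/10)·R1: [0, -63/10, -73/10, -11, 46/5, -153/5]
R4 ← R4 + (7/5)·R1: [0, -33/5, -23/5, -6, 32/5, -66/5]
R3 ← R3 − (10/7)·R2: [0, 0, 59/7, 82/7, -1/7, 180/7]
R4 ← R4 − (22/21)·R2: [0, 0, 64/21, 116/21, -68/21, 132/7]
R4 ← R4 − (64/177)·R3: [0, 0, 0, 76/59, -188/59, 564/59]
The echelon form has 4 nonzero rows, and every pivot lies in the first 5 columns, so rank(A) = rank([A|b]) = 4.
The system is consistent.
Free variables = (unknowns) − (rank) = 5 − 4 = 1.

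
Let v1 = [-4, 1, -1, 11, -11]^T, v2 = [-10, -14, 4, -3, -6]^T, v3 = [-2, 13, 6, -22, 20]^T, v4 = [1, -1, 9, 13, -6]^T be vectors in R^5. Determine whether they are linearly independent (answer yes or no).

Form the matrix with these vectors as rows and row reduce.
R2 ← R2 − (5/2)·R1: [0, -33/2, 13/2, -61/2, 43/2]
R3 ← R3 − (1/2)·R1: [0, 25/2, 13/2, -55/2, 51/2]
R4 ← R4 + (1/4)·R1: [0, -3/4, 35/4, 63/4, -35/4]
R3 ← R3 + (25/33)·R2: [0, 0, 377/33, -1670/33, 1379/33]
R4 ← R4 − (1/22)·R2: [0, 0, 93/11, 377/22, -107/11]
R4 ← R4 − (279/377)·R3: [0, 0, 0, 41159/754, -15326/377]
4 nonzero rows, so the 4 vectors span a space of dimension 4.
Since 4 = 4, the vectors are linearly independent.

yes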